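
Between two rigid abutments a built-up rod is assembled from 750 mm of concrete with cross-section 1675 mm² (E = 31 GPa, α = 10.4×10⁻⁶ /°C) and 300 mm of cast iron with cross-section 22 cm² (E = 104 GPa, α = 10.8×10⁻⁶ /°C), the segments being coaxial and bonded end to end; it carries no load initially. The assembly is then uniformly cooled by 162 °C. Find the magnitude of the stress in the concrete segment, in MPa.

With the walls removed the bar would change length by δ_free = Σ αᵢΔT Lᵢ = 10.4×10⁻⁶×162×750 + 10.8×10⁻⁶×162×300 = 1.788 mm.
Since the ends are fixed, an axial force P builds up, equal in every segment, with P · Σ Lᵢ/(AᵢEᵢ) = δ_free.
Σ Lᵢ/(AᵢEᵢ) = 750/(1675×31×10³) + 300/(2200×104×10³) = 1.576×10⁻⁵ mm/N.
P = 1.788 / 1.576×10⁻⁵ = 113500 N = 113.5 kN, tensile.
σ_{concrete} = P / A = 113500 / 1675 = 67.77 MPa.

σ ≈ 67.8 MPa (tensile)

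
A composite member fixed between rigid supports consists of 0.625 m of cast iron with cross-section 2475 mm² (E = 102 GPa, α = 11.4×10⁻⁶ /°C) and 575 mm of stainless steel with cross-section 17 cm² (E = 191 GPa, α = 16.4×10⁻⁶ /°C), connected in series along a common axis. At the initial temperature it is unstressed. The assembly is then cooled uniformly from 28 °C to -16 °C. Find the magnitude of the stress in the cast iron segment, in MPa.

σ ≈ 69.3 MPa (tensile)

Free thermal contraction of the whole bar: Σ αᵢΔT Lᵢ = 11.4×10⁻⁶×44×625 + 16.4×10⁻⁶×44×575 = 0.7284 mm.
The walls prevent any net length change, so an axial force P (same in every segment) develops. Compatibility: P · Σ Lᵢ/(AᵢEᵢ) = δ_free.
The series flexibility is Σ Lᵢ/(AᵢEᵢ) = 625/(2475×102×10³) + 575/(1700×191×10³) = 4.247×10⁻⁶ mm/N.
P = 0.7284 / 4.247×10⁻⁶ = 171500 N = 171.5 kN, tensile.
σ_{cast iron} = P / A = 171500 / 2475 = 69.31 MPa.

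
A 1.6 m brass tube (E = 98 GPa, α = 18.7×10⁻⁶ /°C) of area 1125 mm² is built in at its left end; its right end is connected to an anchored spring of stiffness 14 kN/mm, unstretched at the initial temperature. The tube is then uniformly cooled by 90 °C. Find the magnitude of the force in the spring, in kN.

If the spring were absent the tube would shorten by αΔT L = 18.7×10⁻⁶ × 90 × 1600 = 2.693 mm.
Let P be the tensile force in the spring. The tube extends elastically by PL/(AE) and the spring stretches by P/k; together these equal δ_free.
So P = δ_free / [L/(AE) + 1/k] = 2.693 / [ 1600/(1125×98×10³) + 1/(14×10³) ].
P = 2.693 / 8.594×10⁻⁵ = 31330 N.

P ≈ 31.3 kN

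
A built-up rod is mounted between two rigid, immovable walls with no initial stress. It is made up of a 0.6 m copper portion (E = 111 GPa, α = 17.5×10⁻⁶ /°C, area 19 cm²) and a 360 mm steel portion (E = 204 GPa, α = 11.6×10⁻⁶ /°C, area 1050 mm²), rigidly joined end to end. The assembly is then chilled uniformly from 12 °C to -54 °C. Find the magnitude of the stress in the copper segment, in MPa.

σ ≈ 113 MPa (tensile)

With the walls removed the bar would change length by δ_free = Σ αᵢΔT Lᵢ = 17.5×10⁻⁶×66×600 + 11.6×10⁻⁶×66×360 = 0.9686 mm.
The rigid supports impose zero overall length change; the single axial force P common to all segments must satisfy P Σ Lᵢ/(AᵢEᵢ) = δ_free.
The series flexibility is Σ Lᵢ/(AᵢEᵢ) = 600/(1900×111×10³) + 360/(1050×204×10³) = 4.526×10⁻⁶ mm/N.
P = 0.9686 / 4.526×10⁻⁶ = 214000 N = 214 kN, tensile.
σ_{copper} = P / A = 214000 / 1900 = 112.6 MPa.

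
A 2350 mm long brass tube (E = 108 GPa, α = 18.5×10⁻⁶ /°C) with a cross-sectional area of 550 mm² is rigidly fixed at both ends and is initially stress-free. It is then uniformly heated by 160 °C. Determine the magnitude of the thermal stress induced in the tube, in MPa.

The supports are rigid, so the total axial strain is zero. The restrained thermal strain is ε = αΔT = 18.5×10⁻⁶ × 160 = 2960×10⁻⁶.
Hence σ = E·αΔT = 108×10³ × 2960×10⁻⁶ = 319.7 MPa, compressive.

σ ≈ 320 MPa (compressive)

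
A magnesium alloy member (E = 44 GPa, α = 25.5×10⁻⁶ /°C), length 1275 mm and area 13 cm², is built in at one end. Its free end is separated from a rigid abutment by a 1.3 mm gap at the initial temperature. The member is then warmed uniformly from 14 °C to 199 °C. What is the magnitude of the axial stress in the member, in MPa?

Free thermal elongation = αΔT L = 25.5×10⁻⁶ × 185 × 1275 = 6.015 mm.
This exceeds the 1.3 mm gap, so the wall pushes back. The portion of expansion that must be recovered elastically is δ_free − gap = 6.015 − 1.3 = 4.715 mm.
So σ = E(δ_free − g)/L = 44×10³ × 4.715/1275 = 162.7 MPa.

σ ≈ 163 MPa (compressive)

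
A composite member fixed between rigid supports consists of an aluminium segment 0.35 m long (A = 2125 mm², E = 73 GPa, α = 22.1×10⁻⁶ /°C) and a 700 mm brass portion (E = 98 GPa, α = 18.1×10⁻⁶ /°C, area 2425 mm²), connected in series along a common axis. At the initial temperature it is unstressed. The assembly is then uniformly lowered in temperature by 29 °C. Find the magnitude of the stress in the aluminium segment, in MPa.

σ ≈ 53.5 MPa (tensile)

With the walls removed the bar would change length by δ_free = Σ αᵢΔT Lᵢ = 22.1×10⁻⁶×29×350 + 18.1×10⁻⁶×29×700 = 0.5917 mm.
The walls prevent any net length change, so an axial force P (same in every segment) develops. Compatibility: P · Σ Lᵢ/(AᵢEᵢ) = δ_free.
Σ Lᵢ/(AᵢEᵢ) = 350/(2125×73×10³) + 700/(2425×98×10³) = 5.202×10⁻⁶ mm/N.
Hence P = δ_free / Σ(L/AE) = 0.5917/5.202×10⁻⁶ = 113.8 kN (tensile).
σ_{aluminium} = P / A = 113800 / 2125 = 53.53 MPa.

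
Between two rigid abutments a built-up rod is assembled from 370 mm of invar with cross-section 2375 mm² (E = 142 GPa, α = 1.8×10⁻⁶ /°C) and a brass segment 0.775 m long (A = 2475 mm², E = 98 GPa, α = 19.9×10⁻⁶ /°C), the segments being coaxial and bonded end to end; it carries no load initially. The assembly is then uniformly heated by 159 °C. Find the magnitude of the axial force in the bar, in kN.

Free thermal expansion of the whole bar: Σ αᵢΔT Lᵢ = 1.8×10⁻⁶×159×370 + 19.9×10⁻⁶×159×775 = 2.558 mm.
Since the ends are fixed, an axial force P builds up, equal in every segment, with P · Σ Lᵢ/(AᵢEᵢ) = δ_free.
Σ Lᵢ/(AᵢEᵢ) = 370/(2375×142×10³) + 775/(2475×98×10³) = 4.292×10⁻⁶ mm/N.
So P = 2.558 / 4.292×10⁻⁶ = 596 kN, compressive.

P ≈ 596 kN (compressive)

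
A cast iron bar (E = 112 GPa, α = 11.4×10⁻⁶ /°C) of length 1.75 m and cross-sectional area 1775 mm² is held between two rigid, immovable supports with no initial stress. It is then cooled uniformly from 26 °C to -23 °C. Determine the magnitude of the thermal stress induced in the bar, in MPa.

σ ≈ 62.6 MPa (tensile)

Because both ends are immovable the net strain is zero, and the suppressed thermal strain is αΔT = 11.4×10⁻⁶ × 49 = 558.6×10⁻⁶.
σ = EαΔT = 112×10³ × 11.4×10⁻⁶ × 49 = 62.56 MPa (tensile; the bar is trying to contract).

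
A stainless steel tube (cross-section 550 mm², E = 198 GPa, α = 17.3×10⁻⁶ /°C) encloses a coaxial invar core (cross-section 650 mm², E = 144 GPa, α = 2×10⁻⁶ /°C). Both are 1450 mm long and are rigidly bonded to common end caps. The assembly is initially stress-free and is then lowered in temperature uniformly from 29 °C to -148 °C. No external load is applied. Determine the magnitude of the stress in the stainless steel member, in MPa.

σ ≈ 248 MPa (tensile)

Both members must finish at the same length. With the larger α, the stainless steel tends to over-contract; the plates restrain it, putting the stainless steel in tension and the invar in compression. With no external load the two internal forces are equal and opposite, magnitude P.
Equating the net (thermal + elastic) strains gives |α₁ − α₂|·ΔT = P·[1/(A₁E₁) + 1/(A₂E₂)].
|α₁ − α₂|·ΔT = 15.3×10⁻⁶ × 177 = 0.002708.
1/(A₁E₁) + 1/(A₂E₂) = 1/(550×198×10³) + 1/(650×144×10³) = 1.987×10⁻⁸ N⁻¹.
P = 0.002708 / 1.987×10⁻⁸ = 136300 N = 136.3 kN.
σ_{stainless steel} = P/A₁ = 136300/550 = 247.8 MPa, tensile.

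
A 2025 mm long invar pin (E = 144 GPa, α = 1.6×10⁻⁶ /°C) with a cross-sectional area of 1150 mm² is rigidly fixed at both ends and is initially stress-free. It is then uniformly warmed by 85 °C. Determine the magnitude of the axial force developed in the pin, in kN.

With zero net strain, σ = E·αΔT = 144 GPa × 1.6×10⁻⁶ × 85 = 19.58 MPa.
Axial force P = σA = 19.58 × 1150 = 22520 N = 22.52 kN, compressive.

P ≈ 22.5 kN (compressive)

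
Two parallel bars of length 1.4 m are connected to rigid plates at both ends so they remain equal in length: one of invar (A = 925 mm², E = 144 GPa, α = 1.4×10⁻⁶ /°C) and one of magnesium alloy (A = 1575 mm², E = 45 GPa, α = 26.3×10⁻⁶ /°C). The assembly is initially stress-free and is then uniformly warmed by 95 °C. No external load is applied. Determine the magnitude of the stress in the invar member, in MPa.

σ ≈ 118 MPa (tensile)

Equilibrium of a rigid end plate with no external load gives equal and opposite internal forces ±P in the two members. Since α_{magnesium alloy} > α_{invar}, heating drives the magnesium alloy into compression and the invar into tension.
Equating the net (thermal + elastic) strains gives |α₁ − α₂|·ΔT = P·[1/(A₁E₁) + 1/(A₂E₂)].
|α₁ − α₂|·ΔT = 24.9×10⁻⁶ × 95 = 0.002366.
1/(A₁E₁) + 1/(A₂E₂) = 1/(925×144×10³) + 1/(1575×45×10³) = 2.162×10⁻⁸ N⁻¹.
P = 0.002366 / 2.162×10⁻⁸ = 109400 N = 109.4 kN.
σ_{invar} = P/A₁ = 109400/925 = 118.3 MPa, tensile.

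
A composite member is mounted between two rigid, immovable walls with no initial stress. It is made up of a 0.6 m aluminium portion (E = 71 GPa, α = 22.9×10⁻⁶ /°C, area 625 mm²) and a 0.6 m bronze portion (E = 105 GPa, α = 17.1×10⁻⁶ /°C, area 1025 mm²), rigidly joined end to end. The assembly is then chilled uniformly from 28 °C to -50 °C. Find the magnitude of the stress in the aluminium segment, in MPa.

If the supports were absent, the total length change would be Σ αᵢΔT Lᵢ = 22.9×10⁻⁶×78×600 + 17.1×10⁻⁶×78×600 = 1.872 mm.
Since the ends are fixed, an axial force P builds up, equal in every segment, with P · Σ Lᵢ/(AᵢEᵢ) = δ_free.
The series flexibility is Σ Lᵢ/(AᵢEᵢ) = 600/(625×71×10³) + 600/(1025×105×10³) = 1.91×10⁻⁵ mm/N.
So P = 1.872 / 1.91×10⁻⁵ = 98.03 kN, tensile.
σ_{aluminium} = P / A = 98030 / 625 = 156.8 MPa.

σ ≈ 157 MPa (tensile)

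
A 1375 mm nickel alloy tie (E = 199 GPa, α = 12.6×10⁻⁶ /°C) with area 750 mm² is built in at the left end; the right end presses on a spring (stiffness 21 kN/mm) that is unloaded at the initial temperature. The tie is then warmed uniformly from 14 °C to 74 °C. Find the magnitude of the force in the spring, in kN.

P ≈ 18.3 kN

The unrestrained thermal change is αΔT L = 12.6×10⁻⁶ × 60 × 1375 = 1.039 mm.
Let P be the compressive force at the spring. The tie shortens elastically by PL/(AE) and the spring compresses by P/k; together these equal δ_free.
So P = δ_free / [L/(AE) + 1/k] = 1.039 / [ 1375/(750×199×10³) + 1/(21×10³) ].
P = 1.039 / 5.683×10⁻⁵ = 18290 N.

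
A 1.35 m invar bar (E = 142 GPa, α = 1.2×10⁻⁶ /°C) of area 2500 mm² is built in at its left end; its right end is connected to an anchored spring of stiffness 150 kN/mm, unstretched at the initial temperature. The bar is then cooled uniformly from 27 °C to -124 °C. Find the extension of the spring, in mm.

If the spring were absent the bar would shorten by αΔT L = 1.2×10⁻⁶ × 151 × 1350 = 0.2446 mm.
Let P be the tensile force in the spring. The bar extends elastically by PL/(AE) and the spring stretches by P/k; together these equal δ_free.
So P = δ_free / [L/(AE) + 1/k] = 0.2446 / [ 1350/(2500×142×10³) + 1/(150×10³) ].
P = 0.2446 / 1.047×10⁻⁵ = 23370 N.
Spring extension = P/k = 23370/(150×10³) = 0.1558 mm.

δ ≈ 0.156 mm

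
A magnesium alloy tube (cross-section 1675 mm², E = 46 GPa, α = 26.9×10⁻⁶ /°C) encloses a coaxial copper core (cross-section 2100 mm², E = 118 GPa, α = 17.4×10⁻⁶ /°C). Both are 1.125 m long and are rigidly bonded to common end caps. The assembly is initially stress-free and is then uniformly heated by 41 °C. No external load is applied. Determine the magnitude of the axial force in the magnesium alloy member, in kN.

P ≈ 22.9 kN (compressive in the magnesium alloy)

Equilibrium of a rigid end plate with no external load gives equal and opposite internal forces ±P in the two members. Since α_{magnesium alloy} > α_{copper}, heating drives the magnesium alloy into compression and the copper into tension.
Equating the net (thermal + elastic) strains gives |α₁ − α₂|·ΔT = P·[1/(A₁E₁) + 1/(A₂E₂)].
|α₁ − α₂|·ΔT = 9.5×10⁻⁶ × 41 = 0.0003895.
1/(A₁E₁) + 1/(A₂E₂) = 1/(1675×46×10³) + 1/(2100×118×10³) = 1.701×10⁻⁸ N⁻¹.
So P = 0.0003895 / 1.701×10⁻⁸ = 22.89 kN.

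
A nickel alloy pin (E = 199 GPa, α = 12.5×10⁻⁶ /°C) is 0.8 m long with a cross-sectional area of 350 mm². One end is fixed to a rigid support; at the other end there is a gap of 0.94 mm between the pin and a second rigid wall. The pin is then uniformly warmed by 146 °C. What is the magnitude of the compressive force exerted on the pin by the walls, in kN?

Unrestrained expansion: δ_free = αΔT L = 12.5×10⁻⁶ × 146 × 800 = 1.46 mm.
The gap closes (δ_free > 0.94 mm) and the wall then resists a further 1.46 − 0.94 = 0.52 mm of expansion.
So σ = E(δ_free − g)/L = 199×10³ × 0.52/800 = 129.3 MPa.
P = σA = 129.3 × 350 = 45.27 kN.

P ≈ 45.3 kN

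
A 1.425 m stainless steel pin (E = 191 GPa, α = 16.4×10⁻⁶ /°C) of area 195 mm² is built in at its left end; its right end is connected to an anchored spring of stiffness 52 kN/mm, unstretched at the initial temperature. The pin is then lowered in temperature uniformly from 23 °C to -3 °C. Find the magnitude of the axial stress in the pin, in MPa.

If the spring were absent the pin would shorten by αΔT L = 16.4×10⁻⁶ × 26 × 1425 = 0.6076 mm.
With a force P in the spring, the elastic change of the pin is PL/(AE) and that of the spring is P/k; compatibility requires their sum to equal δ_free.
So P = δ_free / [L/(AE) + 1/k] = 0.6076 / [ 1425/(195×191×10³) + 1/(52×10³) ].
P = 0.6076 / 5.749×10⁻⁵ = 10570 N.
σ = P/A = 10570/195 = 54.2 MPa.

σ ≈ 54.2 MPa (tensile)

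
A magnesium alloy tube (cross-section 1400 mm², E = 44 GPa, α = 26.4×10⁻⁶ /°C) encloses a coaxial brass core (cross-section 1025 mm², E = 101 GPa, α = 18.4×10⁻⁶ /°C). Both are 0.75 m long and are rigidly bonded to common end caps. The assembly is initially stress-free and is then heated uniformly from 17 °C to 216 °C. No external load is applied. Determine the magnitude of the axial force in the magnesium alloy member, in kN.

Both members must finish at the same length. With the larger α, the magnesium alloy tends to over-expand; the plates restrain it, putting the magnesium alloy in compression and the brass in tension. With no external load the two internal forces are equal and opposite, magnitude P.
Setting the final lengths equal and cancelling L: (α₁ − α₂)ΔT = P/(A₁E₁) + P/(A₂E₂).
|α₁ − α₂|·ΔT = 8×10⁻⁶ × 199 = 0.001592.
1/(A₁E₁) + 1/(A₂E₂) = 1/(1400×44×10³) + 1/(1025×101×10³) = 2.589×10⁻⁸ N⁻¹.
So P = 0.001592 / 2.589×10⁻⁸ = 61.48 kN.

P ≈ 61.5 kN (compressive in the magnesium alloy)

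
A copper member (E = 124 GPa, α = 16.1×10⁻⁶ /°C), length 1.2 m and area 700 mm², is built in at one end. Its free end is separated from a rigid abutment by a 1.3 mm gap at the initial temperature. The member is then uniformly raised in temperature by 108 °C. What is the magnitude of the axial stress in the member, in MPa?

σ ≈ 81.3 MPa (compressive)

Free thermal elongation = αΔT L = 16.1×10⁻⁶ × 108 × 1200 = 2.087 mm.
This exceeds the 1.3 mm gap, so the wall pushes back. The portion of expansion that must be recovered elastically is δ_free − gap = 2.087 − 1.3 = 0.7866 mm.
So σ = E(δ_free − g)/L = 124×10³ × 0.7866/1200 = 81.28 MPa.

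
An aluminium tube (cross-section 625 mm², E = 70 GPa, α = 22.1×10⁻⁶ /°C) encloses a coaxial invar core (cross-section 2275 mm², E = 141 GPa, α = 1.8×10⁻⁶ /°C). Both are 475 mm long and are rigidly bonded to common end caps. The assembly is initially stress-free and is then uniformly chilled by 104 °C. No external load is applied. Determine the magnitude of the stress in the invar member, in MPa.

σ ≈ 35.7 MPa (compressive)

The aluminium has the larger α, so on cooling it would change length more than the invar if both were free. The rigid plates force a common final length, so the aluminium is put into tension and the invar into compression, with equal and opposite forces P (no external load).
Compatibility of the two members (thermal + elastic change equal): (α₁ − α₂)ΔT = P·[1/(A₁E₁) + 1/(A₂E₂)].
|α₁ − α₂|·ΔT = 20.3×10⁻⁶ × 104 = 0.002111.
1/(A₁E₁) + 1/(A₂E₂) = 1/(625×70×10³) + 1/(2275×141×10³) = 2.597×10⁻⁸ N⁻¹.
So P = 0.002111 / 2.597×10⁻⁸ = 81.28 kN.
σ_{invar} = P/A₂ = 81280/2275 = 35.73 MPa, compressive.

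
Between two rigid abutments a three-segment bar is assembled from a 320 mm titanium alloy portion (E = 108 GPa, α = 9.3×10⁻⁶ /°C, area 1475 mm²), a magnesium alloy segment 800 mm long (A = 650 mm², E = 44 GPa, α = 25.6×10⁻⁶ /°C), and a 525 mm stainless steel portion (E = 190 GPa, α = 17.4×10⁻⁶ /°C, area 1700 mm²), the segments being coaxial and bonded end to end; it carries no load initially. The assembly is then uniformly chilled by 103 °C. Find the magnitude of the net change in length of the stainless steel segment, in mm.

If the supports were absent, the total length change would be Σ αᵢΔT Lᵢ = 9.3×10⁻⁶×103×320 + 25.6×10⁻⁶×103×800 + 17.4×10⁻⁶×103×525 = 3.357 mm.
The rigid supports impose zero overall length change; the single axial force P common to all segments must satisfy P Σ Lᵢ/(AᵢEᵢ) = δ_free.
Σ Lᵢ/(AᵢEᵢ) = 320/(1475×108×10³) + 800/(650×44×10³) + 525/(1700×190×10³) = 3.161×10⁻⁵ mm/N.
So P = 3.357 / 3.161×10⁻⁵ = 106.2 kN, tensile.
For the stainless steel segment, free thermal change = 17.4×10⁻⁶×103×525 = 0.9409 mm and elastic change from P = 106200×525/(1700×190×10³) = 0.1726 mm; these oppose, so the net change is 0.768 mm (segment shortens).

|ΔL| ≈ 0.768 mm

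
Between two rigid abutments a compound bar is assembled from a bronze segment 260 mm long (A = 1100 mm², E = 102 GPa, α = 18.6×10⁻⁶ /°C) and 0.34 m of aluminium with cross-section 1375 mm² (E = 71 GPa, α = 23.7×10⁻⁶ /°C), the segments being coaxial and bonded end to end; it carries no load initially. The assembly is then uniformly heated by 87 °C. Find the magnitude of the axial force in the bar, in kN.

P ≈ 193 kN (compressive)

With the walls removed the bar would change length by δ_free = Σ αᵢΔT Lᵢ = 18.6×10⁻⁶×87×260 + 23.7×10⁻⁶×87×340 = 1.122 mm.
The walls prevent any net length change, so an axial force P (same in every segment) develops. Compatibility: P · Σ Lᵢ/(AᵢEᵢ) = δ_free.
The series flexibility is Σ Lᵢ/(AᵢEᵢ) = 260/(1100×102×10³) + 340/(1375×71×10³) = 5.8×10⁻⁶ mm/N.
So P = 1.122 / 5.8×10⁻⁶ = 193.4 kN, compressive.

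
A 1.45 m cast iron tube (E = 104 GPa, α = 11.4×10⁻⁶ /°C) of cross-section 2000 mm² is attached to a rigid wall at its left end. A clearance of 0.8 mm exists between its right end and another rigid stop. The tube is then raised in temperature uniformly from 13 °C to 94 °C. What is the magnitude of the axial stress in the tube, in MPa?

If the wall were absent the tube would grow by αΔT L = 11.4×10⁻⁶ × 81 × 1450 = 1.339 mm.
This exceeds the 0.8 mm gap, so the wall pushes back. The portion of expansion that must be recovered elastically is δ_free − gap = 1.339 − 0.8 = 0.5389 mm.
That suppressed elongation corresponds to σ = E·Δ/L = 104×10³ × 0.5389/1450 = 38.65 MPa.

σ ≈ 38.7 MPa (compressive)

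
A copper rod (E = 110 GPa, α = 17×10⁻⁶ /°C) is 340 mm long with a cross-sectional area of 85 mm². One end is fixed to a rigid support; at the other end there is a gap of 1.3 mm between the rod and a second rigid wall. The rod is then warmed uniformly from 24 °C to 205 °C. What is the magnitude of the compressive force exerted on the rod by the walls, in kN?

P ≈ 0 kN

Unrestrained expansion: δ_free = αΔT L = 17×10⁻⁶ × 181 × 340 = 1.046 mm.
This is smaller than the 1.3 mm clearance, so the rod expands freely without reaching the stop — the stress is zero.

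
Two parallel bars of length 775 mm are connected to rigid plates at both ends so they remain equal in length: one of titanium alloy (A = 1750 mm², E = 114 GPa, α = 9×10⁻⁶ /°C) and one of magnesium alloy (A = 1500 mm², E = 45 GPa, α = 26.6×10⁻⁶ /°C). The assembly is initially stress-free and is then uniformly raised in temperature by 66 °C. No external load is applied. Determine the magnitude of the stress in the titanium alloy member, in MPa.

Equilibrium of a rigid end plate with no external load gives equal and opposite internal forces ±P in the two members. Since α_{magnesium alloy} > α_{titanium alloy}, heating drives the magnesium alloy into compression and the titanium alloy into tension.
Compatibility of the two members (thermal + elastic change equal): (α₁ − α₂)ΔT = P·[1/(A₁E₁) + 1/(A₂E₂)].
|α₁ − α₂|·ΔT = 17.6×10⁻⁶ × 66 = 0.001162.
1/(A₁E₁) + 1/(A₂E₂) = 1/(1750×114×10³) + 1/(1500×45×10³) = 1.983×10⁻⁸ N⁻¹.
So P = 0.001162 / 1.983×10⁻⁸ = 58.59 kN.
σ_{titanium alloy} = P/A₁ = 58590/1750 = 33.48 MPa, tensile.

σ ≈ 33.5 MPa (tensile)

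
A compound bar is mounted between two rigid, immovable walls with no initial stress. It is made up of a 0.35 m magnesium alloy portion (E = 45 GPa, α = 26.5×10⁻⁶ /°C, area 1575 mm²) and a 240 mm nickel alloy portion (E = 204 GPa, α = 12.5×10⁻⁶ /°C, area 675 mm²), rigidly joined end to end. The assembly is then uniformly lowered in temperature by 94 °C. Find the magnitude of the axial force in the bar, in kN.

With the walls removed the bar would change length by δ_free = Σ αᵢΔT Lᵢ = 26.5×10⁻⁶×94×350 + 12.5×10⁻⁶×94×240 = 1.154 mm.
The walls prevent any net length change, so an axial force P (same in every segment) develops. Compatibility: P · Σ Lᵢ/(AᵢEᵢ) = δ_free.
The series flexibility is Σ Lᵢ/(AᵢEᵢ) = 350/(1575×45×10³) + 240/(675×204×10³) = 6.681×10⁻⁶ mm/N.
P = 1.154 / 6.681×10⁻⁶ = 172700 N = 172.7 kN, tensile.

P ≈ 173 kN (tensile)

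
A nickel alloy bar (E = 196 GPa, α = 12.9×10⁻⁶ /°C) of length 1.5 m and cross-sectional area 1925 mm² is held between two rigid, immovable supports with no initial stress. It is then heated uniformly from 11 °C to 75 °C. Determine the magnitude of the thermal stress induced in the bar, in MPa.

σ ≈ 162 MPa (compressive)

Because both ends are immovable the net strain is zero, and the suppressed thermal strain is αΔT = 12.9×10⁻⁶ × 64 = 825.6×10⁻⁶.
The stress required to suppress this strain is σ = Eε = 196×10³ × 825.6×10⁻⁶ = 161.8 MPa, compressive since the bar is trying to expand.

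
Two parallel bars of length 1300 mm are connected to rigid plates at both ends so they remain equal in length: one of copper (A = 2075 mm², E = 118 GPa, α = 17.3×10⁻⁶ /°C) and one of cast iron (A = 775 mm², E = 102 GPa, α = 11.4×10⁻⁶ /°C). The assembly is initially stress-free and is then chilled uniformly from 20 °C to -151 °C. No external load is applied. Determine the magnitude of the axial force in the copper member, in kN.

Both members must finish at the same length. With the larger α, the copper tends to over-contract; the plates restrain it, putting the copper in tension and the cast iron in compression. With no external load the two internal forces are equal and opposite, magnitude P.
Compatibility of the two members (thermal + elastic change equal): (α₁ − α₂)ΔT = P·[1/(A₁E₁) + 1/(A₂E₂)].
|α₁ − α₂|·ΔT = 5.9×10⁻⁶ × 171 = 0.001009.
1/(A₁E₁) + 1/(A₂E₂) = 1/(2075×118×10³) + 1/(775×102×10³) = 1.673×10⁻⁸ N⁻¹.
P = 0.001009 / 1.673×10⁻⁸ = 60290 N = 60.29 kN.

P ≈ 60.3 kN (tensile in the copper)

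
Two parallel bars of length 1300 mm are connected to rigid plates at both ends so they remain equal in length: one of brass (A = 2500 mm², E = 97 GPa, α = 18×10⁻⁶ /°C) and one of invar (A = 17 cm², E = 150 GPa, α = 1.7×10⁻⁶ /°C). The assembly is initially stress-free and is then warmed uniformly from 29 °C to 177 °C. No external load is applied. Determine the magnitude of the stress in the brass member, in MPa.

The brass has the larger α, so on heating it would change length more than the invar if both were free. The rigid plates force a common final length, so the brass is put into compression and the invar into tension, with equal and opposite forces P (no external load).
Equating the net (thermal + elastic) strains gives |α₁ − α₂|·ΔT = P·[1/(A₁E₁) + 1/(A₂E₂)].
|α₁ − α₂|·ΔT = 16.3×10⁻⁶ × 148 = 0.002412.
1/(A₁E₁) + 1/(A₂E₂) = 1/(2500×97×10³) + 1/(1700×150×10³) = 8.045×10⁻⁹ N⁻¹.
P = 0.002412 / 8.045×10⁻⁹ = 299900 N = 299.9 kN.
σ_{brass} = P/A₁ = 299900/2500 = 119.9 MPa, compressive.

σ ≈ 120 MPa (compressive)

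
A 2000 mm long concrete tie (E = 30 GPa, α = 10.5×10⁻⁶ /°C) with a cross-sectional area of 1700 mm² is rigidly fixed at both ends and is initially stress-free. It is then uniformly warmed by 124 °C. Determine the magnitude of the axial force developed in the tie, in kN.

P ≈ 66.4 kN (compressive)

The ends cannot move, so σ = EαΔT = 30×10³ × 10.5×10⁻⁶ × 124 = 39.06 MPa.
Axial force P = σA = 39.06 × 1700 = 66400 N = 66.4 kN, compressive.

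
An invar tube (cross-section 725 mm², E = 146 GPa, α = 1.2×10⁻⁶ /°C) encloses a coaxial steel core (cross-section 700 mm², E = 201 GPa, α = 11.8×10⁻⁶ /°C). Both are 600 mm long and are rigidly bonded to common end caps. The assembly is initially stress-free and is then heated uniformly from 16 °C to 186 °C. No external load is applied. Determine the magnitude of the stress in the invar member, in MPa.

σ ≈ 150 MPa (tensile)

Both members must finish at the same length. With the larger α, the steel tends to over-expand; the plates restrain it, putting the steel in compression and the invar in tension. With no external load the two internal forces are equal and opposite, magnitude P.
Compatibility of the two members (thermal + elastic change equal): (α₁ − α₂)ΔT = P·[1/(A₁E₁) + 1/(A₂E₂)].
|α₁ − α₂|·ΔT = 10.6×10⁻⁶ × 170 = 0.001802.
1/(A₁E₁) + 1/(A₂E₂) = 1/(725×146×10³) + 1/(700×201×10³) = 1.655×10⁻⁸ N⁻¹.
So P = 0.001802 / 1.655×10⁻⁸ = 108.9 kN.
σ_{invar} = P/A₁ = 108900/725 = 150.1 MPa, tensile.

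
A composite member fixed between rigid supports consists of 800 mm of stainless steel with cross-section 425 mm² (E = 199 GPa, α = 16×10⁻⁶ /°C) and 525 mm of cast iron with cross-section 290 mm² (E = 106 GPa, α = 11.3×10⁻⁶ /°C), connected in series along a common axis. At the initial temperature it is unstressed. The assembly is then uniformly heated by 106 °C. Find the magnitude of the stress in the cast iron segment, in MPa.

σ ≈ 258 MPa (compressive)

If the supports were absent, the total length change would be Σ αᵢΔT Lᵢ = 16×10⁻⁶×106×800 + 11.3×10⁻⁶×106×525 = 1.986 mm.
The walls prevent any net length change, so an axial force P (same in every segment) develops. Compatibility: P · Σ Lᵢ/(AᵢEᵢ) = δ_free.
Σ Lᵢ/(AᵢEᵢ) = 800/(425×199×10³) + 525/(290×106×10³) = 2.654×10⁻⁵ mm/N.
Hence P = δ_free / Σ(L/AE) = 1.986/2.654×10⁻⁵ = 74.82 kN (compressive).
σ_{cast iron} = P / A = 74820 / 290 = 258 MPa.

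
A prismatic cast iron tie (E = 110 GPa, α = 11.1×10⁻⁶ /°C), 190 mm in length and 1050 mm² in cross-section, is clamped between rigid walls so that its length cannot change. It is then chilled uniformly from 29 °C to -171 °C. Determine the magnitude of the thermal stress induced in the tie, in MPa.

σ ≈ 244 MPa (tensile)

The supports are rigid, so the total axial strain is zero. The restrained thermal strain is ε = αΔT = 11.1×10⁻⁶ × 200 = 2220×10⁻⁶.
σ = EαΔT = 110×10³ × 11.1×10⁻⁶ × 200 = 244.2 MPa (tensile; the tie is trying to contract).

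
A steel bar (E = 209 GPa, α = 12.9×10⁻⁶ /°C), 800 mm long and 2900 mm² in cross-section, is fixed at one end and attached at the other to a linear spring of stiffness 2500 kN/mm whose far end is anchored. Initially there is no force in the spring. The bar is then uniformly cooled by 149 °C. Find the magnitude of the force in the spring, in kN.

The unrestrained thermal change is αΔT L = 12.9×10⁻⁶ × 149 × 800 = 1.538 mm.
Let P be the tensile force in the spring. The bar extends elastically by PL/(AE) and the spring stretches by P/k; together these equal δ_free.
So P = δ_free / [L/(AE) + 1/k] = 1.538 / [ 800/(2900×209×10³) + 1/(2500×10³) ].
P = 1.538 / 1.72×10⁻⁶ = 894000 N.

P ≈ 894 kN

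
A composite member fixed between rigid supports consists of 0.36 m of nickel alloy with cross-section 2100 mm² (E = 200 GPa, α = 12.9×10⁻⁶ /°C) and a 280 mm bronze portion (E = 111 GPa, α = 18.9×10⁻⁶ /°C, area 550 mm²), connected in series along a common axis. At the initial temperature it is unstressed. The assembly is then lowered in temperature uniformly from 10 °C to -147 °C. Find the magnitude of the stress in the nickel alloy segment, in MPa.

σ ≈ 136 MPa (tensile)

If the supports were absent, the total length change would be Σ αᵢΔT Lᵢ = 12.9×10⁻⁶×157×360 + 18.9×10⁻⁶×157×280 = 1.56 mm.
The rigid supports impose zero overall length change; the single axial force P common to all segments must satisfy P Σ Lᵢ/(AᵢEᵢ) = δ_free.
Σ Lᵢ/(AᵢEᵢ) = 360/(2100×200×10³) + 280/(550×111×10³) = 5.444×10⁻⁶ mm/N.
Hence P = δ_free / Σ(L/AE) = 1.56/5.444×10⁻⁶ = 286.6 kN (tensile).
σ_{nickel alloy} = P / A = 286600 / 2100 = 136.5 MPa.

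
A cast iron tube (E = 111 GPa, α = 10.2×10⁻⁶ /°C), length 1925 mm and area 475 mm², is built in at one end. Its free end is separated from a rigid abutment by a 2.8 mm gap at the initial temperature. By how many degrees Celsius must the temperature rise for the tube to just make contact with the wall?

The gap closes when αΔT L = 2.8 mm, since the tube is still unstressed at that instant.
ΔT = 2.8 / (10.2×10⁻⁶ × 1925) = 142.6 °C.

ΔT ≈ 143 °C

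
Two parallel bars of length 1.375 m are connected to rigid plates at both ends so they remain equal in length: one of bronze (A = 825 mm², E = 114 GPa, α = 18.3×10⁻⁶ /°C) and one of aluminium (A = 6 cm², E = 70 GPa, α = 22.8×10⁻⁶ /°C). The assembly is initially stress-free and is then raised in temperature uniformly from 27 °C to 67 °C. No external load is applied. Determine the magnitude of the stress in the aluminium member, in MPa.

The aluminium has the larger α, so on heating it would change length more than the bronze if both were free. The rigid plates force a common final length, so the aluminium is put into compression and the bronze into tension, with equal and opposite forces P (no external load).
Equating the net (thermal + elastic) strains gives |α₁ − α₂|·ΔT = P·[1/(A₁E₁) + 1/(A₂E₂)].
|α₁ − α₂|·ΔT = 4.5×10⁻⁶ × 40 = 0.00018.
1/(A₁E₁) + 1/(A₂E₂) = 1/(825×114×10³) + 1/(600×70×10³) = 3.444×10⁻⁸ N⁻¹.
P = 0.00018 / 3.444×10⁻⁸ = 5226 N = 5.226 kN.
σ_{aluminium} = P/A₂ = 5226/600 = 8.71 MPa, compressive.

σ ≈ 8.71 MPa (compressive)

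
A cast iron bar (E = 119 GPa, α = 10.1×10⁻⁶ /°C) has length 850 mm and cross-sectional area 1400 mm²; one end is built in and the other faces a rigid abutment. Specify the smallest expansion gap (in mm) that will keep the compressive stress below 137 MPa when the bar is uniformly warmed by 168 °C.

With no wall the bar would lengthen by αΔT L = 10.1×10⁻⁶ × 168 × 850 = 1.442 mm.
A stress of 137 MPa corresponds to the wall pushing the bar back by σL/E = 137×850/(119×10³) = 0.9786 mm.
The gap must absorb the remainder: g_min = 1.442 − 0.9786 = 0.4637 mm.

g ≈ 0.464 mm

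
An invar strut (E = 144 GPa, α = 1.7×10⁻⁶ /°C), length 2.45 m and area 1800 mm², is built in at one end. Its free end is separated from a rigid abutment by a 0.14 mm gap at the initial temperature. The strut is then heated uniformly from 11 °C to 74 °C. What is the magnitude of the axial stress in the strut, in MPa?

Free thermal elongation = αΔT L = 1.7×10⁻⁶ × 63 × 2450 = 0.2624 mm.
This exceeds the 0.14 mm gap, so the wall pushes back. The portion of expansion that must be recovered elastically is δ_free − gap = 0.2624 − 0.14 = 0.1224 mm.
That suppressed elongation corresponds to σ = E·Δ/L = 144×10³ × 0.1224/2450 = 7.194 MPa.

σ ≈ 7.19 MPa (compressive)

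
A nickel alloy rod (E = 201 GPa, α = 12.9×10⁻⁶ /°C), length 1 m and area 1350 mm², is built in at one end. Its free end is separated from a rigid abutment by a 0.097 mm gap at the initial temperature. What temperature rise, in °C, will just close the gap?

The gap closes when αΔT L = 0.097 mm, since the rod is still unstressed at that instant.
So ΔT = g/(αL) = 0.097/(12.9×10⁻⁶ × 1000) = 7.519 °C.

ΔT ≈ 7.52 °C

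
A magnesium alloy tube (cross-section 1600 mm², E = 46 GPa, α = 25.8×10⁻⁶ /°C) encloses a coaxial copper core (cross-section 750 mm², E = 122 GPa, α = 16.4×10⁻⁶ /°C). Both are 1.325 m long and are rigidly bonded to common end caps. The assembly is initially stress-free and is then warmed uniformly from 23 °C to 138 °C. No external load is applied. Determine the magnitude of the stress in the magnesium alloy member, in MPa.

Equilibrium of a rigid end plate with no external load gives equal and opposite internal forces ±P in the two members. Since α_{magnesium alloy} > α_{copper}, heating drives the magnesium alloy into compression and the copper into tension.
Equating the net (thermal + elastic) strains gives |α₁ − α₂|·ΔT = P·[1/(A₁E₁) + 1/(A₂E₂)].
|α₁ − α₂|·ΔT = 9.4×10⁻⁶ × 115 = 0.001081.
1/(A₁E₁) + 1/(A₂E₂) = 1/(1600×46×10³) + 1/(750×122×10³) = 2.452×10⁻⁸ N⁻¹.
P = 0.001081 / 2.452×10⁻⁸ = 44090 N = 44.09 kN.
σ_{magnesium alloy} = P/A₁ = 44090/1600 = 27.56 MPa, compressive.

σ ≈ 27.6 MPa (compressive)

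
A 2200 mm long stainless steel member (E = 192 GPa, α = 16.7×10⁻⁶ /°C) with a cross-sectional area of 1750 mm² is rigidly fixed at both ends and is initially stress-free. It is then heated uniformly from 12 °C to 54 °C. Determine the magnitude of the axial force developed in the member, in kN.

P ≈ 236 kN (compressive)

The ends cannot move, so σ = EαΔT = 192×10³ × 16.7×10⁻⁶ × 42 = 134.7 MPa.
Then P = σA = 134.7 × 1750 mm² = 235.7 kN, compressive.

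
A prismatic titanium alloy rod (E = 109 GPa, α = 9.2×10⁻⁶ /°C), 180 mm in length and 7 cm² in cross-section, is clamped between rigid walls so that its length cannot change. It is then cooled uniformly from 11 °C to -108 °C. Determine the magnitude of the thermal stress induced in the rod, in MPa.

With length fixed, the mechanical strain must cancel the thermal strain αΔT = 9.2×10⁻⁶ × 119 = 1094.8×10⁻⁶.
Hence σ = E·αΔT = 109×10³ × 1094.8×10⁻⁶ = 119.3 MPa, tensile.

σ ≈ 119 MPa (tensile)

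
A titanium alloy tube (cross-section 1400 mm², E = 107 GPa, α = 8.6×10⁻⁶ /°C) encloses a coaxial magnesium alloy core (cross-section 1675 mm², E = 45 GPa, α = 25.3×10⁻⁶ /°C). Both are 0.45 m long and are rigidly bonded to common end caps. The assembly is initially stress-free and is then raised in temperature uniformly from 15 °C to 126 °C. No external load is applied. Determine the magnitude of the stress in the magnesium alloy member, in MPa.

Equilibrium of a rigid end plate with no external load gives equal and opposite internal forces ±P in the two members. Since α_{magnesium alloy} > α_{titanium alloy}, heating drives the magnesium alloy into compression and the titanium alloy into tension.
Setting the final lengths equal and cancelling L: (α₁ − α₂)ΔT = P/(A₁E₁) + P/(A₂E₂).
|α₁ − α₂|·ΔT = 16.7×10⁻⁶ × 111 = 0.001854.
1/(A₁E₁) + 1/(A₂E₂) = 1/(1400×107×10³) + 1/(1675×45×10³) = 1.994×10⁻⁸ N⁻¹.
So P = 0.001854 / 1.994×10⁻⁸ = 92.95 kN.
σ_{magnesium alloy} = P/A₂ = 92950/1675 = 55.49 MPa, compressive.

σ ≈ 55.5 MPa (compressive)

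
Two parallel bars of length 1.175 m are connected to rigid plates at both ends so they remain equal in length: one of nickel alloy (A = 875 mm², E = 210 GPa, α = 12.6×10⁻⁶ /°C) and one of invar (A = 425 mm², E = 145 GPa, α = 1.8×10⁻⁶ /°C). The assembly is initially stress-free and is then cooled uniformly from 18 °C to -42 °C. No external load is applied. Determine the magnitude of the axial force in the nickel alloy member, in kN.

P ≈ 29.9 kN (tensile in the nickel alloy)

Both members must finish at the same length. With the larger α, the nickel alloy tends to over-contract; the plates restrain it, putting the nickel alloy in tension and the invar in compression. With no external load the two internal forces are equal and opposite, magnitude P.
Compatibility of the two members (thermal + elastic change equal): (α₁ − α₂)ΔT = P·[1/(A₁E₁) + 1/(A₂E₂)].
|α₁ − α₂|·ΔT = 10.8×10⁻⁶ × 60 = 0.000648.
1/(A₁E₁) + 1/(A₂E₂) = 1/(875×210×10³) + 1/(425×145×10³) = 2.167×10⁻⁸ N⁻¹.
So P = 0.000648 / 2.167×10⁻⁸ = 29.9 kN.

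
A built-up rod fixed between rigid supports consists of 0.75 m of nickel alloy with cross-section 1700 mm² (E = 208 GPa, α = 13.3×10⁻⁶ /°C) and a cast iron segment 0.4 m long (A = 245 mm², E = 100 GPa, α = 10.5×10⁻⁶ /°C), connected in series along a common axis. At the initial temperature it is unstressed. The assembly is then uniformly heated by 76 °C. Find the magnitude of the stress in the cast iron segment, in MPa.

With the walls removed the bar would change length by δ_free = Σ αᵢΔT Lᵢ = 13.3×10⁻⁶×76×750 + 10.5×10⁻⁶×76×400 = 1.077 mm.
The walls prevent any net length change, so an axial force P (same in every segment) develops. Compatibility: P · Σ Lᵢ/(AᵢEᵢ) = δ_free.
Σ Lᵢ/(AᵢEᵢ) = 750/(1700×208×10³) + 400/(245×100×10³) = 1.845×10⁻⁵ mm/N.
Hence P = δ_free / Σ(L/AE) = 1.077/1.845×10⁻⁵ = 58.4 kN (compressive).
σ_{cast iron} = P / A = 58400 / 245 = 238.4 MPa.

σ ≈ 238 MPa (compressive)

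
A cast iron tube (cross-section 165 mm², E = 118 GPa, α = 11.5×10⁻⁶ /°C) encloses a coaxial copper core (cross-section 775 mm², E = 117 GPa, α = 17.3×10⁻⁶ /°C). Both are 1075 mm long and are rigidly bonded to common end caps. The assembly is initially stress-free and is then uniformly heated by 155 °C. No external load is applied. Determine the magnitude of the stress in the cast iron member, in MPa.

σ ≈ 87.3 MPa (tensile)

Equilibrium of a rigid end plate with no external load gives equal and opposite internal forces ±P in the two members. Since α_{copper} > α_{cast iron}, heating drives the copper into compression and the cast iron into tension.
Equating the net (thermal + elastic) strains gives |α₁ − α₂|·ΔT = P·[1/(A₁E₁) + 1/(A₂E₂)].
|α₁ − α₂|·ΔT = 5.8×10⁻⁶ × 155 = 0.000899.
1/(A₁E₁) + 1/(A₂E₂) = 1/(165×118×10³) + 1/(775×117×10³) = 6.239×10⁻⁸ N⁻¹.
So P = 0.000899 / 6.239×10⁻⁸ = 14.41 kN.
σ_{cast iron} = P/A₁ = 14410/165 = 87.33 MPa, tensile.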